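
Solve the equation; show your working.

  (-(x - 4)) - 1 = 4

Step 1. [(-(x - 4)) - 1 = 4] 1 comes off first (add 1). So sub: -(x - 4) = 5.
Step 2. [-(x - 4) = 5] leading − — multiply by −1. So neg: x - 4 = -5.
Step 3. [x - 4 = -5] the outer -4 inverts by adding 4, so sub: x = -1.

Answer: x ∈ {-1}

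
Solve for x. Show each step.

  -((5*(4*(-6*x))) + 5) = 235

Step 1. [-((5*(4*(-6*x))) + 5) = 235] leading − — multiply by −1. So neg: (5*(4*(-6*x))) + 5 = -235.
Step 2. [(5*(4*(-6*x))) + 5 = -235] peel the +5: subtract 5 from each side, so sub: 5*(4*(-6*x)) = -240.
Step 3. [5*(4*(-6*x)) = -240] 5·(inner) — divide through by 5 ⇒ div: 4*(-6*x) = -48.
Step 4. [4*(-6*x) = -48] divide by the outer 4, so div: -6*x = -12.
Step 5. [-6*x = -12] leading coefficient -6: divide by -6, so div: x = 2.

Answer: x ∈ {2}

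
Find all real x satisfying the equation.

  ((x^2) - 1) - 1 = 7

Step 1. [((x^2) - 1) - 1 = 7] 1 comes off first (add 1), so sub: (x^2) - 1 = 8.
Step 2. [(x^2) - 1 = 8] -1 is outermost — add 1 both sides ⇒ sub: x^2 = 9.
Step 3. [x^2 = 9] LHS squared, RHS 9 ≥ 0: apply √ (±). So sqrt: x = 3 or -3.

Answer: x ∈ {-3, 3}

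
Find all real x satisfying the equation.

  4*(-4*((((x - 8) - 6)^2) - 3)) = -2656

Step 1. [4*(-4*((((x - 8) - 6)^2) - 3)) = -2656] divide by the outer 4. So div: -4*((((x - 8) - 6)^2) - 3) = -664.
Step 2. [-4*((((x - 8) - 6)^2) - 3) = -664] -4 out front; divide by -4, so div: (((x - 8) - 6)^2) - 3 = 166.
Step 3. [(((x - 8) - 6)^2) - 3 = 166] 3 comes off first (add 3), so sub: ((x - 8) - 6)^2 = 169.
Step 4. [((x - 8) - 6)^2 = 169] √ both sides: 169 ≥ 0 gives two branches, so sqrt: (x - 8) - 6 = 13 or -13.
Step 5. [(x - 8) - 6 = 13 or -13] -6 is outermost — add 6 both sides, so sub: x - 8 = 19 or -7.
Step 6. [x - 8 = 19 or -7] -8 is outermost — add 8 both sides, so sub: x = 27 or 1.

Answer: x ∈ {1, 27}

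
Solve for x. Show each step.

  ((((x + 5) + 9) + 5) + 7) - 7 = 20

Step 1. [((((x + 5) + 9) + 5) + 7) - 7 = 20] add 7: x sits inside (… - 7), so sub: (((x + 5) + 9) + 5) + 7 = 27.
Step 2. [(((x + 5) + 9) + 5) + 7 = 27] the outer +7 inverts by subtracting 7. So sub: ((x + 5) + 9) + 5 = 20.
Step 3. [((x + 5) + 9) + 5 = 20] subtract 5: x sits inside (… + 5) ⇒ sub: (x + 5) + 9 = 15.
Step 4. [(x + 5) + 9 = 15] subtract 9: x sits inside (… + 9). So sub: x + 5 = 6.
Step 5. [x + 5 = 6] the outer +5 inverts by subtracting 5. So sub: x = 1.

Answer: x ∈ {1}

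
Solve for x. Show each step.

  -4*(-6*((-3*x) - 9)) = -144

Step 1. [-4*(-6*((-3*x) - 9)) = -144] -4·(inner) — divide through by -4. So div: -6*((-3*x) - 9) = 36.
Step 2. [-6*((-3*x) - 9) = 36] -6 out front; divide by -6 ⇒ div: (-3*x) - 9 = -6.
Step 3. [(-3*x) - 9 = -6] -3 divides every term; factor it out, so factor: x + 3 = 2.
Step 4. [x + 3 = 2] 3 comes off first (subtract 3) ⇒ sub: x = -1.

Answer: x ∈ {-1}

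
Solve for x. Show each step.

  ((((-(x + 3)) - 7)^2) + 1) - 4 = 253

Step 1. [((((-(x + 3)) - 7)^2) + 1) - 4 = 253] -4 is outermost — add 4 both sides. So sub: (((-(x + 3)) - 7)^2) + 1 = 257.
Step 2. [(((-(x + 3)) - 7)^2) + 1 = 257] the outer +1 inverts by subtracting 1 ⇒ sub: ((-(x + 3)) - 7)^2 = 256.
Step 3. [((-(x + 3)) - 7)^2 = 256] 256 ≥ 0, LHS is (·)² — take ±√. So sqrt: (-(x + 3)) - 7 = 16 or -16.
Step 4. [(-(x + 3)) - 7 = 16 or -16] -7 is outermost — add 7 both sides ⇒ sub: -(x + 3) = 23 or -9.
Step 5. [-(x + 3) = 23 or -9] flip signs both sides ⇒ neg: x + 3 = -23 or 9.
Step 6. [x + 3 = -23 or 9] +3 is outermost — subtract 3 both sides ⇒ sub: x = -26 or 6.

Answer: x ∈ {-26, 6}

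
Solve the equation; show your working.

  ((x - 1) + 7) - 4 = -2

Step 1. [((x - 1) + 7) - 4 = -2] the outer -4 inverts by adding 4, so sub: (x - 1) + 7 = 2.
Step 2. [(x - 1) + 7 = 2] subtract 7: x sits inside (… + 7) ⇒ sub: x - 1 = -5.
Step 3. [x - 1 = -5] 1 comes off first (add 1), so sub: x = -4.

Answer: x ∈ {-4}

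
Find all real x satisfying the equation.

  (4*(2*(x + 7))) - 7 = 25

Step 1. [(4*(2*(x + 7))) - 7 = 25] peel the -7: add 7 from each side, so sub: 4*(2*(x + 7)) = 32.
Step 2. [4*(2*(x + 7)) = 32] LHS = 4·(…); ÷4 both sides. So div: 2*(x + 7) = 8.
Step 3. [2*(x + 7) = 8] LHS = 2·(…); ÷2 both sides. So div: x + 7 = 4.
Step 4. [x + 7 = 4] peel the +7: subtract 7 from each side. So sub: x = -3.

Answer: x ∈ {-3}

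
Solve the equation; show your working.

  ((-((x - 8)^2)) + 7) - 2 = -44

Step 1. [((-((x - 8)^2)) + 7) - 2 = -44] add 2: x sits inside (… - 2), so sub: (-((x - 8)^2)) + 7 = -42.
Step 2. [(-((x - 8)^2)) + 7 = -42] peel the +7: subtract 7 from each side. So sub: -((x - 8)^2) = -49.
Step 3. [-((x - 8)^2) = -49] LHS negated; negate both sides, so neg: (x - 8)^2 = 49.
Step 4. [(x - 8)^2 = 49] LHS squared, RHS 49 ≥ 0: apply √ (±) ⇒ sqrt: x - 8 = 7 or -7.
Step 5. [x - 8 = 7 or -7] the outer -8 inverts by adding 8. So sub: x = 15 or 1.

Answer: x ∈ {1, 15}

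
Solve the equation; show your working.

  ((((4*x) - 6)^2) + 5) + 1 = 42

Step 1. [((((4*x) - 6)^2) + 5) + 1 = 42] 1 comes off first (subtract 1) ⇒ sub: (((4*x) - 6)^2) + 5 = 41.
Step 2. [(((4*x) - 6)^2) + 5 = 41] the outer +5 inverts by subtracting 5, so sub: ((4*x) - 6)^2 = 36.
Step 3. [((4*x) - 6)^2 = 36] 36 ≥ 0, LHS is (·)² — take ±√, so sqrt: (4*x) - 6 = 6 or -6.
Step 4. [(4*x) - 6 = 6 or -6] peel the -6: add 6 from each side. So sub: 4*x = 12 or 0.
Step 5. [4*x = 12 or 0] divide by the outer 4. So div: x = 3 or 0.

Answer: x ∈ {0, 3}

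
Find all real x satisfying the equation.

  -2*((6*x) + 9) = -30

Step 1. [-2*((6*x) + 9) = -30] -2 out front; divide by -2 ⇒ div: (6*x) + 9 = 15.
Step 2. [(6*x) + 9 = 15] +9 is outermost — subtract 9 both sides ⇒ sub: 6*x = 6.
Step 3. [6*x = 6] leading coefficient 6: divide by 6. So div: x = 1.

Answer: x ∈ {1}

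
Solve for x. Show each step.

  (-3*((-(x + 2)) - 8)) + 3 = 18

Step 1. [(-3*((-(x + 2)) - 8)) + 3 = 18] 3 comes off first (subtract 3) ⇒ sub: -3*((-(x + 2)) - 8) = 15.
Step 2. [-3*((-(x + 2)) - 8) = 15] divide by the outer -3 ⇒ div: (-(x + 2)) - 8 = -5.
Step 3. [(-(x + 2)) - 8 = -5] peel the -8: add 8 from each side ⇒ sub: -(x + 2) = 3.
Step 4. [-(x + 2) = 3] LHS negated; negate both sides, so neg: x + 2 = -3.
Step 5. [x + 2 = -3] 2 comes off first (subtract 2). So sub: x = -5.

Answer: x ∈ {-5}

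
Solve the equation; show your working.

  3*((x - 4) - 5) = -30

Step 1. [3*((x - 4) - 5) = -30] LHS = 3·(…); ÷3 both sides, so div: (x - 4) - 5 = -10.
Step 2. [(x - 4) - 5 = -10] 5 comes off first (add 5). So sub: x - 4 = -5.
Step 3. [x - 4 = -5] the outer -4 inverts by adding 4, so sub: x = -1.

Answer: x ∈ {-1}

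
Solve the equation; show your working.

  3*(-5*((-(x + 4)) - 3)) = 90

Step 1. [3*(-5*((-(x + 4)) - 3)) = 90] leading coefficient 3: divide by 3 ⇒ div: -5*((-(x + 4)) - 3) = 30.
Step 2. [-5*((-(x + 4)) - 3) = 30] divide by the outer -5 ⇒ div: (-(x + 4)) - 3 = -6.
Step 3. [(-(x + 4)) - 3 = -6] 3 comes off first (add 3). So sub: -(x + 4) = -3.
Step 4. [-(x + 4) = -3] LHS negated; negate both sides. So neg: x + 4 = 3.
Step 5. [x + 4 = 3] 4 comes off first (subtract 4), so sub: x = -1.

Answer: x ∈ {-1}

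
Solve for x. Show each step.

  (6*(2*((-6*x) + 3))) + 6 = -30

Step 1. [(6*(2*((-6*x) + 3))) + 6 = -30] 6 | LHS and 6 | -30: pull 6 out ⇒ factor: (2*((-6*x) + 3)) + 1 = -5.
Step 2. [(2*((-6*x) + 3)) + 1 = -5] +1 is outermost — subtract 1 both sides. So sub: 2*((-6*x) + 3) = -6.
Step 3. [2*((-6*x) + 3) = -6] divide by the outer 2 ⇒ div: (-6*x) + 3 = -3.
Step 4. [(-6*x) + 3 = -3] the outer +3 inverts by subtracting 3 ⇒ sub: -6*x = -6.
Step 5. [-6*x = -6] leading coefficient -6: divide by -6 ⇒ div: x = 1.

Answer: x ∈ {1}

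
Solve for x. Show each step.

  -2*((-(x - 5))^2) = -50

Step 1. [-2*((-(x - 5))^2) = -50] -2 out front; divide by -2, so div: (-(x - 5))^2 = 25.
Step 2. [(-(x - 5))^2 = 25] √ both sides: 25 ≥ 0 gives two branches ⇒ sqrt: -(x - 5) = 5 or -5.
Step 3. [-(x - 5) = 5 or -5] leading − — multiply by −1, so neg: x - 5 = -5 or 5.
Step 4. [x - 5 = -5 or 5] peel the -5: add 5 from each side. So sub: x = 0 or 10.

Answer: x ∈ {0, 10}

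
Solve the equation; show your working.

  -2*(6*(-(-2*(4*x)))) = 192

Step 1. [-2*(6*(-(-2*(4*x)))) = 192] divide by the outer -2. So div: 6*(-(-2*(4*x))) = -96.
Step 2. [6*(-(-2*(4*x))) = -96] 6·(inner) — divide through by 6, so div: -(-2*(4*x)) = -16.
Step 3. [-(-2*(4*x)) = -16] LHS negated; negate both sides ⇒ neg: -2*(4*x) = 16.
Step 4. [-2*(4*x) = 16] -2 out front; divide by -2, so div: 4*x = -8.
Step 5. [4*x = -8] 4 out front; divide by 4, so div: x = -2.

Answer: x ∈ {-2}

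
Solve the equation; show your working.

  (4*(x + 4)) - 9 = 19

Step 1. [(4*(x + 4)) - 9 = 19] -9 is outermost — add 9 both sides, so sub: 4*(x + 4) = 28.
Step 2. [4*(x + 4) = 28] LHS = 4·(…); ÷4 both sides, so div: x + 4 = 7.
Step 3. [x + 4 = 7] subtract 4: x sits inside (… + 4), so sub: x = 3.

Answer: x ∈ {3}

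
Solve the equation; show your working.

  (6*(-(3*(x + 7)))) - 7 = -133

Step 1. [(6*(-(3*(x + 7)))) - 7 = -133] peel the -7: add 7 from each side ⇒ sub: 6*(-(3*(x + 7))) = -126.
Step 2. [6*(-(3*(x + 7))) = -126] LHS = 6·(…); ÷6 both sides. So div: -(3*(x + 7)) = -21.
Step 3. [-(3*(x + 7)) = -21] leading − — multiply by −1, so neg: 3*(x + 7) = 21.
Step 4. [3*(x + 7) = 21] leading coefficient 3: divide by 3. So div: x + 7 = 7.
Step 5. [x + 7 = 7] the outer +7 inverts by subtracting 7 ⇒ sub: x = 0.

Answer: x ∈ {0}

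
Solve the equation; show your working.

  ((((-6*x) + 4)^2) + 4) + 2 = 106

Step 1. [((((-6*x) + 4)^2) + 4) + 2 = 106] peel the +2: subtract 2 from each side. So sub: (((-6*x) + 4)^2) + 4 = 104.
Step 2. [(((-6*x) + 4)^2) + 4 = 104] the outer +4 inverts by subtracting 4, so sub: ((-6*x) + 4)^2 = 100.
Step 3. [((-6*x) + 4)^2 = 100] LHS squared, RHS 100 ≥ 0: apply √ (±), so sqrt: (-6*x) + 4 = 10 or -10.
Step 4. [(-6*x) + 4 = 10 or -10] subtract 4: x sits inside (… + 4) ⇒ sub: -6*x = 6 or -14.
Step 5. [-6*x = 6 or -14] -6 out front; divide by -6. So div: x = -1 or 7/3.

Answer: x ∈ {-1, 7/3}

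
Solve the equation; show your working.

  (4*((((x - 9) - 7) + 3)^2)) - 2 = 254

Step 1. [(4*((((x - 9) - 7) + 3)^2)) - 2 = 254] 2 comes off first (add 2) ⇒ sub: 4*((((x - 9) - 7) + 3)^2) = 256.
Step 2. [4*((((x - 9) - 7) + 3)^2) = 256] leading coefficient 4: divide by 4. So div: (((x - 9) - 7) + 3)^2 = 64.
Step 3. [(((x - 9) - 7) + 3)^2 = 64] LHS squared, RHS 64 ≥ 0: apply √ (±), so sqrt: ((x - 9) - 7) + 3 = 8 or -8.
Step 4. [((x - 9) - 7) + 3 = 8 or -8] subtract 3: x sits inside (… + 3) ⇒ sub: (x - 9) - 7 = 5 or -11.
Step 5. [(x - 9) - 7 = 5 or -11] -7 is outermost — add 7 both sides, so sub: x - 9 = 12 or -4.
Step 6. [x - 9 = 12 or -4] -9 is outermost — add 9 both sides ⇒ sub: x = 21 or 5.

Answer: x ∈ {5, 21}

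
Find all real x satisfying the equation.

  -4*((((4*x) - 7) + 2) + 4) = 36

Step 1. [-4*((((4*x) - 7) + 2) + 4) = 36] -4 out front; divide by -4 ⇒ div: (((4*x) - 7) + 2) + 4 = -9.
Step 2. [(((4*x) - 7) + 2) + 4 = -9] the outer +4 inverts by subtracting 4 ⇒ sub: ((4*x) - 7) + 2 = -13.
Step 3. [((4*x) - 7) + 2 = -13] peel the +2: subtract 2 from each side, so sub: (4*x) - 7 = -15.
Step 4. [(4*x) - 7 = -15] 7 comes off first (add 7), so sub: 4*x = -8.
Step 5. [4*x = -8] 4 out front; divide by 4, so div: x = -2.

Answer: x ∈ {-2}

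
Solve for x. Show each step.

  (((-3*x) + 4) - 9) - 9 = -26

Step 1. [(((-3*x) + 4) - 9) - 9 = -26] add 9: x sits inside (… - 9). So sub: ((-3*x) + 4) - 9 = -17.
Step 2. [((-3*x) + 4) - 9 = -17] the outer -9 inverts by adding 9 ⇒ sub: (-3*x) + 4 = -8.
Step 3. [(-3*x) + 4 = -8] peel the +4: subtract 4 from each side. So sub: -3*x = -12.
Step 4. [-3*x = -12] -3·(inner) — divide through by -3, so div: x = 4.

Answer: x ∈ {4}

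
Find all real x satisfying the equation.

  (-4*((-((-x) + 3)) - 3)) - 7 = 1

Step 1. [(-4*((-((-x) + 3)) - 3)) - 7 = 1] the outer -7 inverts by adding 7 ⇒ sub: -4*((-((-x) + 3)) - 3) = 8.
Step 2. [-4*((-((-x) + 3)) - 3) = 8] -4·(inner) — divide through by -4 ⇒ div: (-((-x) + 3)) - 3 = -2.
Step 3. [(-((-x) + 3)) - 3 = -2] the outer -3 inverts by adding 3 ⇒ sub: -((-x) + 3) = 1.
Step 4. [-((-x) + 3) = 1] flip signs both sides. So neg: (-x) + 3 = -1.
Step 5. [(-x) + 3 = -1] the outer +3 inverts by subtracting 3. So sub: -x = -4.
Step 6. [-x = -4] flip signs both sides. So neg: x = 4.

Answer: x ∈ {4}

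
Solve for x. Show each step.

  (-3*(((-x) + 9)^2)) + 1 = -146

Step 1. [(-3*(((-x) + 9)^2)) + 1 = -146] subtract 1: x sits inside (… + 1). So sub: -3*(((-x) + 9)^2) = -147.
Step 2. [-3*(((-x) + 9)^2) = -147] leading coefficient -3: divide by -3 ⇒ div: ((-x) + 9)^2 = 49.
Step 3. [((-x) + 9)^2 = 49] 49 ≥ 0, LHS is (·)² — take ±√. So sqrt: (-x) + 9 = 7 or -7.
Step 4. [(-x) + 9 = 7 or -7] the outer +9 inverts by subtracting 9, so sub: -x = -2 or -16.
Step 5. [-x = -2 or -16] LHS negated; negate both sides. So neg: x = 2 or 16.

Answer: x ∈ {2, 16}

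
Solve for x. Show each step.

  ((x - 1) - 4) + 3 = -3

Step 1. [((x - 1) - 4) + 3 = -3] peel the +3: subtract 3 from each side ⇒ sub: (x - 1) - 4 = -6.
Step 2. [(x - 1) - 4 = -6] peel the -4: add 4 from each side ⇒ sub: x - 1 = -2.
Step 3. [x - 1 = -2] peel the -1: add 1 from each side. So sub: x = -1.

Answer: x ∈ {-1}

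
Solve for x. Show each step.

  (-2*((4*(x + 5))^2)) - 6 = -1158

Step 1. [(-2*((4*(x + 5))^2)) - 6 = -1158] 6 comes off first (add 6) ⇒ sub: -2*((4*(x + 5))^2) = -1152.
Step 2. [-2*((4*(x + 5))^2) = -1152] leading coefficient -2: divide by -2 ⇒ div: (4*(x + 5))^2 = 576.
Step 3. [(4*(x + 5))^2 = 576] LHS squared, RHS 576 ≥ 0: apply √ (±), so sqrt: 4*(x + 5) = 24 or -24.
Step 4. [4*(x + 5) = 24 or -24] leading coefficient 4: divide by 4. So div: x + 5 = 6 or -6.
Step 5. [x + 5 = 6 or -6] +5 is outermost — subtract 5 both sides. So sub: x = 1 or -11.

Answer: x ∈ {-11, 1}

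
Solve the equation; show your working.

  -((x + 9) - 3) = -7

Step 1. [-((x + 9) - 3) = -7] flip signs both sides ⇒ neg: (x + 9) - 3 = 7.
Step 2. [(x + 9) - 3 = 7] the outer -3 inverts by adding 3. So sub: x + 9 = 10.
Step 3. [x + 9 = 10] the outer +9 inverts by subtracting 9, so sub: x = 1.

Answer: x ∈ {1}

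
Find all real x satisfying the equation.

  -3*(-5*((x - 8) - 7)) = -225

Step 1. [-3*(-5*((x - 8) - 7)) = -225] LHS = -3·(…); ÷-3 both sides. So div: -5*((x - 8) - 7) = 75.
Step 2. [-5*((x - 8) - 7) = 75] divide by the outer -5 ⇒ div: (x - 8) - 7 = -15.
Step 3. [(x - 8) - 7 = -15] peel the -7: add 7 from each side ⇒ sub: x - 8 = -8.
Step 4. [x - 8 = -8] peel the -8: add 8 from each side. So sub: x = 0.

Answer: x ∈ {0}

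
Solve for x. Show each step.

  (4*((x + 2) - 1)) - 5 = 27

Step 1. [(4*((x + 2) - 1)) - 5 = 27] -5 is outermost — add 5 both sides. So sub: 4*((x + 2) - 1) = 32.
Step 2. [4*((x + 2) - 1) = 32] 4·(inner) — divide through by 4 ⇒ div: (x + 2) - 1 = 8.
Step 3. [(x + 2) - 1 = 8] 1 comes off first (add 1), so sub: x + 2 = 9.
Step 4. [x + 2 = 9] the outer +2 inverts by subtracting 2 ⇒ sub: x = 7.

Answer: x ∈ {7}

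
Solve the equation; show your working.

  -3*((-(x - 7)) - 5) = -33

Step 1. [-3*((-(x - 7)) - 5) = -33] LHS = -3·(…); ÷-3 both sides ⇒ div: (-(x - 7)) - 5 = 11.
Step 2. [(-(x - 7)) - 5 = 11] the outer -5 inverts by adding 5. So sub: -(x - 7) = 16.
Step 3. [-(x - 7) = 16] flip signs both sides, so neg: x - 7 = -16.
Step 4. [x - 7 = -16] -7 is outermost — add 7 both sides, so sub: x = -9.

Answer: x ∈ {-9}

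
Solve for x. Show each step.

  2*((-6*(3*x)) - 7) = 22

Step 1. [2*((-6*(3*x)) - 7) = 22] 2 out front; divide by 2, so div: (-6*(3*x)) - 7 = 11.
Step 2. [(-6*(3*x)) - 7 = 11] -7 is outermost — add 7 both sides. So sub: -6*(3*x) = 18.
Step 3. [-6*(3*x) = 18] -6·(inner) — divide through by -6 ⇒ div: 3*x = -3.
Step 4. [3*x = -3] 3·(inner) — divide through by 3, so div: x = -1.

Answer: x ∈ {-1}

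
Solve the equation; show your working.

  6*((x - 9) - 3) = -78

Step 1. [6*((x - 9) - 3) = -78] 6·(inner) — divide through by 6. So div: (x - 9) - 3 = -13.
Step 2. [(x - 9) - 3 = -13] peel the -3: add 3 from each side, so sub: x - 9 = -10.
Step 3. [x - 9 = -10] peel the -9: add 9 from each side ⇒ sub: x = -1.

Answer: x ∈ {-1}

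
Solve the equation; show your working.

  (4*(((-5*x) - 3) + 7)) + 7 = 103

Step 1. [(4*(((-5*x) - 3) + 7)) + 7 = 103] 7 comes off first (subtract 7), so sub: 4*(((-5*x) - 3) + 7) = 96.
Step 2. [4*(((-5*x) - 3) + 7) = 96] divide by the outer 4. So div: ((-5*x) - 3) + 7 = 24.
Step 3. [((-5*x) - 3) + 7 = 24] 7 comes off first (subtract 7) ⇒ sub: (-5*x) - 3 = 17.
Step 4. [(-5*x) - 3 = 17] 3 comes off first (add 3), so sub: -5*x = 20.
Step 5. [-5*x = 20] divide by the outer -5, so div: x = -4.

Answer: x ∈ {-4}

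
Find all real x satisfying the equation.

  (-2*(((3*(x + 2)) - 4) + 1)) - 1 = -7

Step 1. [(-2*(((3*(x + 2)) - 4) + 1)) - 1 = -7] -1 is outermost — add 1 both sides ⇒ sub: -2*(((3*(x + 2)) - 4) + 1) = -6.
Step 2. [-2*(((3*(x + 2)) - 4) + 1) = -6] -2 out front; divide by -2. So div: ((3*(x + 2)) - 4) + 1 = 3.
Step 3. [((3*(x + 2)) - 4) + 1 = 3] the outer +1 inverts by subtracting 1 ⇒ sub: (3*(x + 2)) - 4 = 2.
Step 4. [(3*(x + 2)) - 4 = 2] 4 comes off first (add 4), so sub: 3*(x + 2) = 6.
Step 5. [3*(x + 2) = 6] divide by the outer 3. So div: x + 2 = 2.
Step 6. [x + 2 = 2] +2 is outermost — subtract 2 both sides, so sub: x = 0.

Answer: x ∈ {0}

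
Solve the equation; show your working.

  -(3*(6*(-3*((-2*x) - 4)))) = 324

Step 1. [-(3*(6*(-3*((-2*x) - 4)))) = 324] flip signs both sides ⇒ neg: 3*(6*(-3*((-2*x) - 4))) = -324.
Step 2. [3*(6*(-3*((-2*x) - 4))) = -324] divide by the outer 3 ⇒ div: 6*(-3*((-2*x) - 4)) = -108.
Step 3. [6*(-3*((-2*x) - 4)) = -108] leading coefficient 6: divide by 6 ⇒ div: -3*((-2*x) - 4) = -18.
Step 4. [-3*((-2*x) - 4) = -18] -3·(inner) — divide through by -3. So div: (-2*x) - 4 = 6.
Step 5. [(-2*x) - 4 = 6] -2 divides every term; factor it out, so factor: x + 2 = -3.
Step 6. [x + 2 = -3] 2 comes off first (subtract 2) ⇒ sub: x = -5.

Answer: x ∈ {-5}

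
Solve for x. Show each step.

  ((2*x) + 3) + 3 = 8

Step 1. [((2*x) + 3) + 3 = 8] the outer +3 inverts by subtracting 3, so sub: (2*x) + 3 = 5.
Step 2. [(2*x) + 3 = 5] 3 comes off first (subtract 3). So sub: 2*x = 2.
Step 3. [2*x = 2] 2·(inner) — divide through by 2, so div: x = 1.

Answer: x ∈ {1}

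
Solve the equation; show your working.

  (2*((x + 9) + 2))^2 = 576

Step 1. [(2*((x + 9) + 2))^2 = 576] √ both sides: 576 ≥ 0 gives two branches ⇒ sqrt: 2*((x + 9) + 2) = 24 or -24.
Step 2. [2*((x + 9) + 2) = 24 or -24] divide by the outer 2 ⇒ div: (x + 9) + 2 = 12 or -12.
Step 3. [(x + 9) + 2 = 12 or -12] 2 comes off first (subtract 2) ⇒ sub: x + 9 = 10 or -14.
Step 4. [x + 9 = 10 or -14] the outer +9 inverts by subtracting 9, so sub: x = 1 or -23.

Answer: x ∈ {-23, 1}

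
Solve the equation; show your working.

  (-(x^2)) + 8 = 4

Step 1. [(-(x^2)) + 8 = 4] the outer +8 inverts by subtracting 8 ⇒ sub: -(x^2) = -4.
Step 2. [-(x^2) = -4] LHS negated; negate both sides, so neg: x^2 = 4.
Step 3. [x^2 = 4] √ both sides: 4 ≥ 0 gives two branches, so sqrt: x = 2 or -2.

Answer: x ∈ {-2, 2}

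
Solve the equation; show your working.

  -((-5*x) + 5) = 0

Step 1. [-((-5*x) + 5) = 0] LHS negated; negate both sides, so neg: (-5*x) + 5 = 0.
Step 2. [(-5*x) + 5 = 0] the outer +5 inverts by subtracting 5. So sub: -5*x = -5.
Step 3. [-5*x = -5] -5·(inner) — divide through by -5, so div: x = 1.

Answer: x ∈ {1}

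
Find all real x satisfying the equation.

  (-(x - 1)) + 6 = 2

Step 1. [(-(x - 1)) + 6 = 2] subtract 6: x sits inside (… + 6), so sub: -(x - 1) = -4.
Step 2. [-(x - 1) = -4] LHS negated; negate both sides ⇒ neg: x - 1 = 4.
Step 3. [x - 1 = 4] add 1: x sits inside (… - 1), so sub: x = 5.

Answer: x ∈ {5}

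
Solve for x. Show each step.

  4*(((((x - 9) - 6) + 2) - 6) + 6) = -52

Step 1. [4*(((((x - 9) - 6) + 2) - 6) + 6) = -52] 4 out front; divide by 4, so div: ((((x - 9) - 6) + 2) - 6) + 6 = -13.
Step 2. [((((x - 9) - 6) + 2) - 6) + 6 = -13] subtract 6: x sits inside (… + 6) ⇒ sub: (((x - 9) - 6) + 2) - 6 = -19.
Step 3. [(((x - 9) - 6) + 2) - 6 = -19] -6 is outermost — add 6 both sides, so sub: ((x - 9) - 6) + 2 = -13.
Step 4. [((x - 9) - 6) + 2 = -13] the outer +2 inverts by subtracting 2, so sub: (x - 9) - 6 = -15.
Step 5. [(x - 9) - 6 = -15] 6 comes off first (add 6). So sub: x - 9 = -9.
Step 6. [x - 9 = -9] the outer -9 inverts by adding 9, so sub: x = 0.

Answer: x ∈ {0}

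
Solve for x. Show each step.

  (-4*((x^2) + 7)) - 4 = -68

Step 1. [(-4*((x^2) + 7)) - 4 = -68] common factor -4 (LHS and -68) — divide through ⇒ factor: ((x^2) + 7) + 1 = 17.
Step 2. [((x^2) + 7) + 1 = 17] +1 is outermost — subtract 1 both sides, so sub: (x^2) + 7 = 16.
Step 3. [(x^2) + 7 = 16] subtract 7: x sits inside (… + 7) ⇒ sub: x^2 = 9.
Step 4. [x^2 = 9] LHS squared, RHS 9 ≥ 0: apply √ (±). So sqrt: x = 3 or -3.

Answer: x ∈ {-3, 3}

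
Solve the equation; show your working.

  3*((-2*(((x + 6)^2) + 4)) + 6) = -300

Step 1. [3*((-2*(((x + 6)^2) + 4)) + 6) = -300] divide by the outer 3. So div: (-2*(((x + 6)^2) + 4)) + 6 = -100.
Step 2. [(-2*(((x + 6)^2) + 4)) + 6 = -100] the outer +6 inverts by subtracting 6, so sub: -2*(((x + 6)^2) + 4) = -106.
Step 3. [-2*(((x + 6)^2) + 4) = -106] leading coefficient -2: divide by -2 ⇒ div: ((x + 6)^2) + 4 = 53.
Step 4. [((x + 6)^2) + 4 = 53] peel the +4: subtract 4 from each side, so sub: (x + 6)^2 = 49.
Step 5. [(x + 6)^2 = 49] √ both sides: 49 ≥ 0 gives two branches. So sqrt: x + 6 = 7 or -7.
Step 6. [x + 6 = 7 or -7] the outer +6 inverts by subtracting 6. So sub: x = 1 or -13.

Answer: x ∈ {-13, 1}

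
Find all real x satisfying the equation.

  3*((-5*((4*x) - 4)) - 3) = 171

Step 1. [3*((-5*((4*x) - 4)) - 3) = 171] divide by the outer 3 ⇒ div: (-5*((4*x) - 4)) - 3 = 57.
Step 2. [(-5*((4*x) - 4)) - 3 = 57] add 3: x sits inside (… - 3), so sub: -5*((4*x) - 4) = 60.
Step 3. [-5*((4*x) - 4) = 60] LHS = -5·(…); ÷-5 both sides ⇒ div: (4*x) - 4 = -12.
Step 4. [(4*x) - 4 = -12] 4 | LHS and 4 | -12: pull 4 out. So factor: x - 1 = -3.
Step 5. [x - 1 = -3] -1 is outermost — add 1 both sides. So sub: x = -2.

Answer: x ∈ {-2}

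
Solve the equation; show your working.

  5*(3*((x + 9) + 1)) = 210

Step 1. [5*(3*((x + 9) + 1)) = 210] leading coefficient 5: divide by 5, so div: 3*((x + 9) + 1) = 42.
Step 2. [3*((x + 9) + 1) = 42] LHS = 3·(…); ÷3 both sides, so div: (x + 9) + 1 = 14.
Step 3. [(x + 9) + 1 = 14] +1 is outermost — subtract 1 both sides ⇒ sub: x + 9 = 13.
Step 4. [x + 9 = 13] peel the +9: subtract 9 from each side ⇒ sub: x = 4.

Answer: x ∈ {4}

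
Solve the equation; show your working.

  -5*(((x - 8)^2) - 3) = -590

Step 1. [-5*(((x - 8)^2) - 3) = -590] -5 out front; divide by -5. So div: ((x - 8)^2) - 3 = 118.
Step 2. [((x - 8)^2) - 3 = 118] peel the -3: add 3 from each side, so sub: (x - 8)^2 = 121.
Step 3. [(x - 8)^2 = 121] 121 ≥ 0, LHS is (·)² — take ±√, so sqrt: x - 8 = 11 or -11.
Step 4. [x - 8 = 11 or -11] the outer -8 inverts by adding 8. So sub: x = 19 or -3.

Answer: x ∈ {-3, 19}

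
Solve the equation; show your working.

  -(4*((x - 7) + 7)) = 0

Step 1. [-(4*((x - 7) + 7)) = 0] leading − — multiply by −1. So neg: 4*((x - 7) + 7) = 0.
Step 2. [4*((x - 7) + 7) = 0] 4·(inner) — divide through by 4, so div: (x - 7) + 7 = 0.
Step 3. [(x - 7) + 7 = 0] +7 is outermost — subtract 7 both sides. So sub: x - 7 = -7.
Step 4. [x - 7 = -7] add 7: x sits inside (… - 7) ⇒ sub: x = 0.

Answer: x ∈ {0}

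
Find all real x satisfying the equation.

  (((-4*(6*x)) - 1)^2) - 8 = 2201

Step 1. [(((-4*(6*x)) - 1)^2) - 8 = 2201] -8 is outermost — add 8 both sides ⇒ sub: ((-4*(6*x)) - 1)^2 = 2209.
Step 2. [((-4*(6*x)) - 1)^2 = 2209] √ both sides: 2209 ≥ 0 gives two branches, so sqrt: (-4*(6*x)) - 1 = 47 or -47.
Step 3. [(-4*(6*x)) - 1 = 47 or -47] -1 is outermost — add 1 both sides. So sub: -4*(6*x) = 48 or -46.
Step 4. [-4*(6*x) = 48 or -46] -4·(inner) — divide through by -4 ⇒ div: 6*x = -12 or 23/2.
Step 5. [6*x = -12 or 23/2] 6·(inner) — divide through by 6. So div: x = -2 or 23/12.

Answer: x ∈ {-2, 23/12}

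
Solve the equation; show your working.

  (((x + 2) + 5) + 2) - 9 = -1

Step 1. [(((x + 2) + 5) + 2) - 9 = -1] peel the -9: add 9 from each side. So sub: ((x + 2) + 5) + 2 = 8.
Step 2. [((x + 2) + 5) + 2 = 8] subtract 2: x sits inside (… + 2), so sub: (x + 2) + 5 = 6.
Step 3. [(x + 2) + 5 = 6] peel the +5: subtract 5 from each side. So sub: x + 2 = 1.
Step 4. [x + 2 = 1] +2 is outermost — subtract 2 both sides, so sub: x = -1.

Answer: x ∈ {-1}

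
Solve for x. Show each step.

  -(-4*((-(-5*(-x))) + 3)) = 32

Step 1. [-(-4*((-(-5*(-x))) + 3)) = 32] leading − — multiply by −1. So neg: -4*((-(-5*(-x))) + 3) = -32.
Step 2. [-4*((-(-5*(-x))) + 3) = -32] -4·(inner) — divide through by -4 ⇒ div: (-(-5*(-x))) + 3 = 8.
Step 3. [(-(-5*(-x))) + 3 = 8] +3 is outermost — subtract 3 both sides, so sub: -(-5*(-x)) = 5.
Step 4. [-(-5*(-x)) = 5] LHS negated; negate both sides. So neg: -5*(-x) = -5.
Step 5. [-5*(-x) = -5] leading coefficient -5: divide by -5. So div: -x = 1.
Step 6. [-x = 1] flip signs both sides. So neg: x = -1.

Answer: x ∈ {-1}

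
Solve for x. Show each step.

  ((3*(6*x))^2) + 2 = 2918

Step 1. [((3*(6*x))^2) + 2 = 2918] subtract 2: x sits inside (… + 2) ⇒ sub: (3*(6*x))^2 = 2916.
Step 2. [(3*(6*x))^2 = 2916] √ both sides: 2916 ≥ 0 gives two branches ⇒ sqrt: 3*(6*x) = 54 or -54.
Step 3. [3*(6*x) = 54 or -54] divide by the outer 3. So div: 6*x = 18 or -18.
Step 4. [6*x = 18 or -18] divide by the outer 6. So div: x = 3 or -3.

Answer: x ∈ {-3, 3}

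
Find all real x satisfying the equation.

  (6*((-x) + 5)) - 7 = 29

Step 1. [(6*((-x) + 5)) - 7 = 29] the outer -7 inverts by adding 7 ⇒ sub: 6*((-x) + 5) = 36.
Step 2. [6*((-x) + 5) = 36] LHS = 6·(…); ÷6 both sides. So div: (-x) + 5 = 6.
Step 3. [(-x) + 5 = 6] +5 is outermost — subtract 5 both sides ⇒ sub: -x = 1.
Step 4. [-x = 1] flip signs both sides, so neg: x = -1.

Answer: x ∈ {-1}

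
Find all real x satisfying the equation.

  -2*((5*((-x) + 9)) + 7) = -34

Step 1. [-2*((5*((-x) + 9)) + 7) = -34] -2 out front; divide by -2 ⇒ div: (5*((-x) + 9)) + 7 = 17.
Step 2. [(5*((-x) + 9)) + 7 = 17] 7 comes off first (subtract 7) ⇒ sub: 5*((-x) + 9) = 10.
Step 3. [5*((-x) + 9) = 10] LHS = 5·(…); ÷5 both sides, so div: (-x) + 9 = 2.
Step 4. [(-x) + 9 = 2] the outer +9 inverts by subtracting 9 ⇒ sub: -x = -7.
Step 5. [-x = -7] flip signs both sides ⇒ neg: x = 7.

Answer: x ∈ {7}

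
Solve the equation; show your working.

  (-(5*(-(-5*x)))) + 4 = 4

Step 1. [(-(5*(-(-5*x)))) + 4 = 4] the outer +4 inverts by subtracting 4. So sub: -(5*(-(-5*x))) = 0.
Step 2. [-(5*(-(-5*x))) = 0] LHS negated; negate both sides ⇒ neg: 5*(-(-5*x)) = 0.
Step 3. [5*(-(-5*x)) = 0] LHS = 5·(…); ÷5 both sides. So div: -(-5*x) = 0.
Step 4. [-(-5*x) = 0] LHS negated; negate both sides, so neg: -5*x = 0.
Step 5. [-5*x = 0] leading coefficient -5: divide by -5, so div: x = 0.

Answer: x ∈ {0}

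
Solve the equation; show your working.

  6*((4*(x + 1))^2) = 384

Step 1. [6*((4*(x + 1))^2) = 384] leading coefficient 6: divide by 6, so div: (4*(x + 1))^2 = 64.
Step 2. [(4*(x + 1))^2 = 64] 64 ≥ 0, LHS is (·)² — take ±√ ⇒ sqrt: 4*(x + 1) = 8 or -8.
Step 3. [4*(x + 1) = 8 or -8] LHS = 4·(…); ÷4 both sides, so div: x + 1 = 2 or -2.
Step 4. [x + 1 = 2 or -2] the outer +1 inverts by subtracting 1, so sub: x = 1 or -3.

Answer: x ∈ {-3, 1}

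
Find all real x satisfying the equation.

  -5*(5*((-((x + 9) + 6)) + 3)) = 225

Step 1. [-5*(5*((-((x + 9) + 6)) + 3)) = 225] divide by the outer -5. So div: 5*((-((x + 9) + 6)) + 3) = -45.
Step 2. [5*((-((x + 9) + 6)) + 3) = -45] divide by the outer 5, so div: (-((x + 9) + 6)) + 3 = -9.
Step 3. [(-((x + 9) + 6)) + 3 = -9] subtract 3: x sits inside (… + 3) ⇒ sub: -((x + 9) + 6) = -12.
Step 4. [-((x + 9) + 6) = -12] flip signs both sides, so neg: (x + 9) + 6 = 12.
Step 5. [(x + 9) + 6 = 12] +6 is outermost — subtract 6 both sides. So sub: x + 9 = 6.
Step 6. [x + 9 = 6] the outer +9 inverts by subtracting 9. So sub: x = -3.

Answer: x ∈ {-3}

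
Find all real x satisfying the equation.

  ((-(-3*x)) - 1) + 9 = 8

Step 1. [((-(-3*x)) - 1) + 9 = 8] 9 comes off first (subtract 9), so sub: (-(-3*x)) - 1 = -1.
Step 2. [(-(-3*x)) - 1 = -1] add 1: x sits inside (… - 1), so sub: -(-3*x) = 0.
Step 3. [-(-3*x) = 0] flip signs both sides. So neg: -3*x = 0.
Step 4. [-3*x = 0] divide by the outer -3, so div: x = 0.

Answer: x ∈ {0}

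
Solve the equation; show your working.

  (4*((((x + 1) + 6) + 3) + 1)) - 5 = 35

Step 1. [(4*((((x + 1) + 6) + 3) + 1)) - 5 = 35] add 5: x sits inside (… - 5). So sub: 4*((((x + 1) + 6) + 3) + 1) = 40.
Step 2. [4*((((x + 1) + 6) + 3) + 1) = 40] leading coefficient 4: divide by 4. So div: (((x + 1) + 6) + 3) + 1 = 10.
Step 3. [(((x + 1) + 6) + 3) + 1 = 10] 1 comes off first (subtract 1), so sub: ((x + 1) + 6) + 3 = 9.
Step 4. [((x + 1) + 6) + 3 = 9] peel the +3: subtract 3 from each side ⇒ sub: (x + 1) + 6 = 6.
Step 5. [(x + 1) + 6 = 6] +6 is outermost — subtract 6 both sides ⇒ sub: x + 1 = 0.
Step 6. [x + 1 = 0] peel the +1: subtract 1 from each side. So sub: x = -1.

Answer: x ∈ {-1}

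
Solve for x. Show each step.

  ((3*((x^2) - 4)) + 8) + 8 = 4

Step 1. [((3*((x^2) - 4)) + 8) + 8 = 4] peel the +8: subtract 8 from each side. So sub: (3*((x^2) - 4)) + 8 = -4.
Step 2. [(3*((x^2) - 4)) + 8 = -4] peel the +8: subtract 8 from each side, so sub: 3*((x^2) - 4) = -12.
Step 3. [3*((x^2) - 4) = -12] leading coefficient 3: divide by 3. So div: (x^2) - 4 = -4.
Step 4. [(x^2) - 4 = -4] 4 comes off first (add 4) ⇒ sub: x^2 = 0.
Step 5. [x^2 = 0] LHS squared, RHS 0 ≥ 0: apply √ (±). So sqrt: x = 0.

Answer: x ∈ {0}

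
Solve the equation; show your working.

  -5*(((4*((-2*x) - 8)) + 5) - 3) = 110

Step 1. [-5*(((4*((-2*x) - 8)) + 5) - 3) = 110] -5 out front; divide by -5. So div: ((4*((-2*x) - 8)) + 5) - 3 = -22.
Step 2. [((4*((-2*x) - 8)) + 5) - 3 = -22] -3 is outermost — add 3 both sides. So sub: (4*((-2*x) - 8)) + 5 = -19.
Step 3. [(4*((-2*x) - 8)) + 5 = -19] +5 is outermost — subtract 5 both sides. So sub: 4*((-2*x) - 8) = -24.
Step 4. [4*((-2*x) - 8) = -24] 4·(inner) — divide through by 4. So div: (-2*x) - 8 = -6.
Step 5. [(-2*x) - 8 = -6] common factor -2 (LHS and -6) — divide through, so factor: x + 4 = 3.
Step 6. [x + 4 = 3] 4 comes off first (subtract 4). So sub: x = -1.

Answer: x ∈ {-1}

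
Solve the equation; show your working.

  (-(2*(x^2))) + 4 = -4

Step 1. [(-(2*(x^2))) + 4 = -4] 4 comes off first (subtract 4). So sub: -(2*(x^2)) = -8.
Step 2. [-(2*(x^2)) = -8] LHS negated; negate both sides ⇒ neg: 2*(x^2) = 8.
Step 3. [2*(x^2) = 8] LHS = 2·(…); ÷2 both sides, so div: x^2 = 4.
Step 4. [x^2 = 4] √ both sides: 4 ≥ 0 gives two branches ⇒ sqrt: x = 2 or -2.

Answer: x ∈ {-2, 2}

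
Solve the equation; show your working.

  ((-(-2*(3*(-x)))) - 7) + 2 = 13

Step 1. [((-(-2*(3*(-x)))) - 7) + 2 = 13] the outer +2 inverts by subtracting 2 ⇒ sub: (-(-2*(3*(-x)))) - 7 = 11.
Step 2. [(-(-2*(3*(-x)))) - 7 = 11] peel the -7: add 7 from each side, so sub: -(-2*(3*(-x))) = 18.
Step 3. [-(-2*(3*(-x))) = 18] flip signs both sides. So neg: -2*(3*(-x)) = -18.
Step 4. [-2*(3*(-x)) = -18] -2·(inner) — divide through by -2. So div: 3*(-x) = 9.
Step 5. [3*(-x) = 9] LHS = 3·(…); ÷3 both sides. So div: -x = 3.
Step 6. [-x = 3] flip signs both sides, so neg: x = -3.

Answer: x ∈ {-3}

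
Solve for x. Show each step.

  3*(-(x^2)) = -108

Step 1. [3*(-(x^2)) = -108] divide by the outer 3 ⇒ div: -(x^2) = -36.
Step 2. [-(x^2) = -36] flip signs both sides, so neg: x^2 = 36.
Step 3. [x^2 = 36] 36 ≥ 0, LHS is (·)² — take ±√ ⇒ sqrt: x = 6 or -6.

Answer: x ∈ {-6, 6}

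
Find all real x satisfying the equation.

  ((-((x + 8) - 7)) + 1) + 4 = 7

Step 1. [((-((x + 8) - 7)) + 1) + 4 = 7] 4 comes off first (subtract 4), so sub: (-((x + 8) - 7)) + 1 = 3.
Step 2. [(-((x + 8) - 7)) + 1 = 3] 1 comes off first (subtract 1). So sub: -((x + 8) - 7) = 2.
Step 3. [-((x + 8) - 7) = 2] flip signs both sides ⇒ neg: (x + 8) - 7 = -2.
Step 4. [(x + 8) - 7 = -2] -7 is outermost — add 7 both sides, so sub: x + 8 = 5.
Step 5. [x + 8 = 5] 8 comes off first (subtract 8). So sub: x = -3.

Answer: x ∈ {-3}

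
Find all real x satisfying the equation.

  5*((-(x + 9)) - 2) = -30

Step 1. [5*((-(x + 9)) - 2) = -30] 5 out front; divide by 5. So div: (-(x + 9)) - 2 = -6.
Step 2. [(-(x + 9)) - 2 = -6] 2 comes off first (add 2) ⇒ sub: -(x + 9) = -4.
Step 3. [-(x + 9) = -4] leading − — multiply by −1 ⇒ neg: x + 9 = 4.
Step 4. [x + 9 = 4] subtract 9: x sits inside (… + 9), so sub: x = -5.

Answer: x ∈ {-5}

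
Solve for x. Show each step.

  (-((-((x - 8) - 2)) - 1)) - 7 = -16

Step 1. [(-((-((x - 8) - 2)) - 1)) - 7 = -16] peel the -7: add 7 from each side, so sub: -((-((x - 8) - 2)) - 1) = -9.
Step 2. [-((-((x - 8) - 2)) - 1) = -9] LHS negated; negate both sides, so neg: (-((x - 8) - 2)) - 1 = 9.
Step 3. [(-((x - 8) - 2)) - 1 = 9] peel the -1: add 1 from each side ⇒ sub: -((x - 8) - 2) = 10.
Step 4. [-((x - 8) - 2) = 10] LHS negated; negate both sides, so neg: (x - 8) - 2 = -10.
Step 5. [(x - 8) - 2 = -10] add 2: x sits inside (… - 2), so sub: x - 8 = -8.
Step 6. [x - 8 = -8] peel the -8: add 8 from each side, so sub: x = 0.

Answer: x ∈ {0}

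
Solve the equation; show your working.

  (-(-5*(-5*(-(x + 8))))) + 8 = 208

Step 1. [(-(-5*(-5*(-(x + 8))))) + 8 = 208] subtract 8: x sits inside (… + 8). So sub: -(-5*(-5*(-(x + 8)))) = 200.
Step 2. [-(-5*(-5*(-(x + 8)))) = 200] leading − — multiply by −1, so neg: -5*(-5*(-(x + 8))) = -200.
Step 3. [-5*(-5*(-(x + 8))) = -200] divide by the outer -5, so div: -5*(-(x + 8)) = 40.
Step 4. [-5*(-(x + 8)) = 40] -5 out front; divide by -5 ⇒ div: -(x + 8) = -8.
Step 5. [-(x + 8) = -8] flip signs both sides ⇒ neg: x + 8 = 8.
Step 6. [x + 8 = 8] the outer +8 inverts by subtracting 8, so sub: x = 0.

Answer: x ∈ {0}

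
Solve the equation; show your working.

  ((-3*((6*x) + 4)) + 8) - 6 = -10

Step 1. [((-3*((6*x) + 4)) + 8) - 6 = -10] -6 is outermost — add 6 both sides. So sub: (-3*((6*x) + 4)) + 8 = -4.
Step 2. [(-3*((6*x) + 4)) + 8 = -4] 8 comes off first (subtract 8) ⇒ sub: -3*((6*x) + 4) = -12.
Step 3. [-3*((6*x) + 4) = -12] -3·(inner) — divide through by -3, so div: (6*x) + 4 = 4.
Step 4. [(6*x) + 4 = 4] 4 comes off first (subtract 4), so sub: 6*x = 0.
Step 5. [6*x = 0] divide by the outer 6, so div: x = 0.

Answer: x ∈ {0}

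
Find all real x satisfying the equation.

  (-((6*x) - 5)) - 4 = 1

Step 1. [(-((6*x) - 5)) - 4 = 1] -4 is outermost — add 4 both sides. So sub: -((6*x) - 5) = 5.
Step 2. [-((6*x) - 5) = 5] LHS negated; negate both sides, so neg: (6*x) - 5 = -5.
Step 3. [(6*x) - 5 = -5] -5 is outermost — add 5 both sides ⇒ sub: 6*x = 0.
Step 4. [6*x = 0] divide by the outer 6, so div: x = 0.

Answer: x ∈ {0}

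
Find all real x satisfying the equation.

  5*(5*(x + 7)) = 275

Step 1. [5*(5*(x + 7)) = 275] LHS = 5·(…); ÷5 both sides. So div: 5*(x + 7) = 55.
Step 2. [5*(x + 7) = 55] divide by the outer 5 ⇒ div: x + 7 = 11.
Step 3. [x + 7 = 11] the outer +7 inverts by subtracting 7 ⇒ sub: x = 4.

Answer: x ∈ {4}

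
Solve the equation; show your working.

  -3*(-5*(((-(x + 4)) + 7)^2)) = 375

Step 1. [-3*(-5*(((-(x + 4)) + 7)^2)) = 375] leading coefficient -3: divide by -3. So div: -5*(((-(x + 4)) + 7)^2) = -125.
Step 2. [-5*(((-(x + 4)) + 7)^2) = -125] leading coefficient -5: divide by -5. So div: ((-(x + 4)) + 7)^2 = 25.
Step 3. [((-(x + 4)) + 7)^2 = 25] √ both sides: 25 ≥ 0 gives two branches ⇒ sqrt: (-(x + 4)) + 7 = 5 or -5.
Step 4. [(-(x + 4)) + 7 = 5 or -5] subtract 7: x sits inside (… + 7). So sub: -(x + 4) = -2 or -12.
Step 5. [-(x + 4) = -2 or -12] LHS negated; negate both sides ⇒ neg: x + 4 = 2 or 12.
Step 6. [x + 4 = 2 or 12] the outer +4 inverts by subtracting 4, so sub: x = -2 or 8.

Answer: x ∈ {-2, 8}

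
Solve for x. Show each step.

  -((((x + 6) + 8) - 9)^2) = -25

Step 1. [-((((x + 6) + 8) - 9)^2) = -25] LHS negated; negate both sides, so neg: (((x + 6) + 8) - 9)^2 = 25.
Step 2. [(((x + 6) + 8) - 9)^2 = 25] √ both sides: 25 ≥ 0 gives two branches ⇒ sqrt: ((x + 6) + 8) - 9 = 5 or -5.
Step 3. [((x + 6) + 8) - 9 = 5 or -5] -9 is outermost — add 9 both sides ⇒ sub: (x + 6) + 8 = 14 or 4.
Step 4. [(x + 6) + 8 = 14 or 4] subtract 8: x sits inside (… + 8). So sub: x + 6 = 6 or -4.
Step 5. [x + 6 = 6 or -4] the outer +6 inverts by subtracting 6. So sub: x = 0 or -10.

Answer: x ∈ {-10, 0}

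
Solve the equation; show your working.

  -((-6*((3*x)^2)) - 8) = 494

Step 1. [-((-6*((3*x)^2)) - 8) = 494] LHS negated; negate both sides ⇒ neg: (-6*((3*x)^2)) - 8 = -494.
Step 2. [(-6*((3*x)^2)) - 8 = -494] add 8: x sits inside (… - 8). So sub: -6*((3*x)^2) = -486.
Step 3. [-6*((3*x)^2) = -486] divide by the outer -6. So div: (3*x)^2 = 81.
Step 4. [(3*x)^2 = 81] √ both sides: 81 ≥ 0 gives two branches, so sqrt: 3*x = 9 or -9.
Step 5. [3*x = 9 or -9] leading coefficient 3: divide by 3 ⇒ div: x = 3 or -3.

Answer: x ∈ {-3, 3}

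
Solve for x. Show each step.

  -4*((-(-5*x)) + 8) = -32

Step 1. [-4*((-(-5*x)) + 8) = -32] -4·(inner) — divide through by -4 ⇒ div: (-(-5*x)) + 8 = 8.
Step 2. [(-(-5*x)) + 8 = 8] subtract 8: x sits inside (… + 8) ⇒ sub: -(-5*x) = 0.
Step 3. [-(-5*x) = 0] LHS negated; negate both sides ⇒ neg: -5*x = 0.
Step 4. [-5*x = 0] leading coefficient -5: divide by -5. So div: x = 0.

Answer: x ∈ {0}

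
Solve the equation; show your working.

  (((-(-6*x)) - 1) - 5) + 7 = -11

Step 1. [(((-(-6*x)) - 1) - 5) + 7 = -11] subtract 7: x sits inside (… + 7). So sub: ((-(-6*x)) - 1) - 5 = -18.
Step 2. [((-(-6*x)) - 1) - 5 = -18] 5 comes off first (add 5), so sub: (-(-6*x)) - 1 = -13.
Step 3. [(-(-6*x)) - 1 = -13] -1 is outermost — add 1 both sides. So sub: -(-6*x) = -12.
Step 4. [-(-6*x) = -12] LHS negated; negate both sides, so neg: -6*x = 12.
Step 5. [-6*x = 12] LHS = -6·(…); ÷-6 both sides ⇒ div: x = -2.

Answer: x ∈ {-2}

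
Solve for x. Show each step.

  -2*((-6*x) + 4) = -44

Step 1. [-2*((-6*x) + 4) = -44] -2 out front; divide by -2, so div: (-6*x) + 4 = 22.
Step 2. [(-6*x) + 4 = 22] peel the +4: subtract 4 from each side ⇒ sub: -6*x = 18.
Step 3. [-6*x = 18] leading coefficient -6: divide by -6, so div: x = -3.

Answer: x ∈ {-3}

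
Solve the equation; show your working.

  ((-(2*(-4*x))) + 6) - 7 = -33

Step 1. [((-(2*(-4*x))) + 6) - 7 = -33] peel the -7: add 7 from each side ⇒ sub: (-(2*(-4*x))) + 6 = -26.
Step 2. [(-(2*(-4*x))) + 6 = -26] peel the +6: subtract 6 from each side, so sub: -(2*(-4*x)) = -32.
Step 3. [-(2*(-4*x)) = -32] LHS negated; negate both sides. So neg: 2*(-4*x) = 32.
Step 4. [2*(-4*x) = 32] 2·(inner) — divide through by 2, so div: -4*x = 16.
Step 5. [-4*x = 16] leading coefficient -4: divide by -4. So div: x = -4.

Answer: x ∈ {-4}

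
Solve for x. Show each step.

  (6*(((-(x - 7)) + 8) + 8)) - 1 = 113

Step 1. [(6*(((-(x - 7)) + 8) + 8)) - 1 = 113] -1 is outermost — add 1 both sides, so sub: 6*(((-(x - 7)) + 8) + 8) = 114.
Step 2. [6*(((-(x - 7)) + 8) + 8) = 114] 6 out front; divide by 6. So div: ((-(x - 7)) + 8) + 8 = 19.
Step 3. [((-(x - 7)) + 8) + 8 = 19] +8 is outermost — subtract 8 both sides ⇒ sub: (-(x - 7)) + 8 = 11.
Step 4. [(-(x - 7)) + 8 = 11] subtract 8: x sits inside (… + 8), so sub: -(x - 7) = 3.
Step 5. [-(x - 7) = 3] leading − — multiply by −1. So neg: x - 7 = -3.
Step 6. [x - 7 = -3] peel the -7: add 7 from each side ⇒ sub: x = 4.

Answer: x ∈ {4}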